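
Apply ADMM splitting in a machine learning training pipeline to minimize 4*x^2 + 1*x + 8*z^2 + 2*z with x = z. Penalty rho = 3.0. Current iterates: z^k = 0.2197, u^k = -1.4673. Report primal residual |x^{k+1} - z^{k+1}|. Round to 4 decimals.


ADMM iteration with rho = 3.0, z^k = 0.2197, u^k = -1.4673
Step 1: x-update.
Minimize 4*x^2 + 1*x + (3.0/2)*(x - 0.2197 - 1.4673)^2
FOC: (2*4 + 3.0)*x = -1 + 3.0*(0.2197 + 1.4673)
x^{k+1} = 0.3692
Step 2: z-update.
Minimize 8*z^2 + 2*z + (3.0/2)*(0.3692 - z - 1.4673)^2
FOC: (2*8 + 3.0)*z = -2 + 3.0*(0.3692 - 1.4673)
z^{k+1} = -0.2787
Step 3: u-update.
u^{k+1} = -1.4673 + 0.3692 + 0.2787 = -0.8195
Step 4: Primal residual = |0.3692 + 0.2787| = 0.6478


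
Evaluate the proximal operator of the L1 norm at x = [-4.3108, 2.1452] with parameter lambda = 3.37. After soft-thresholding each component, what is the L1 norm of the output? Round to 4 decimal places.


Soft-thresholding with lambda = 3.37:
prox(-4.3108) = sign(-4.3108)*max(|-4.3108| - 3.37, 0) = -0.9408
prox(2.1452) = sign(2.1452)*max(|2.1452| - 3.37, 0) = 0.0
prox(x) = [-0.9408, 0.0]
||prox(x)||_1 = 0.9408 + 0.0 = 0.9408


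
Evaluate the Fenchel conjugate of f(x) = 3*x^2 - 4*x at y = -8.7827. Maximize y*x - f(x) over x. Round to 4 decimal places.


f*(y) = sup_x {y*x - a*x^2 - b*x} = sup_x {(y-b)*x - a*x^2}
FOC: (y - b) - 2a*x = 0 => x* = (y - b)/(2a)
x* = (-8.7827 + 4)/(2*3) = -0.7971
f*(-8.7827) = (y-b)^2/(4a) = (-8.7827 + 4)^2/(4*3)
= 22.8742/12 = 1.9062


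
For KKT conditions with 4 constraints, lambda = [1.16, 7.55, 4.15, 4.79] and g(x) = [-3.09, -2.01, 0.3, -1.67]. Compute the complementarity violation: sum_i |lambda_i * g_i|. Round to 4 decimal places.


KKT complementary slackness check:
lambda_1 * g_1 = 1.16 * -3.09 = -3.5844
lambda_2 * g_2 = 7.55 * -2.01 = -15.1755
lambda_3 * g_3 = 4.15 * 0.3 = 1.245
lambda_4 * g_4 = 4.79 * -1.67 = -7.9993
Total violation = 3.5844 + 15.1755 + 1.245 + 7.9993 = 28.0042


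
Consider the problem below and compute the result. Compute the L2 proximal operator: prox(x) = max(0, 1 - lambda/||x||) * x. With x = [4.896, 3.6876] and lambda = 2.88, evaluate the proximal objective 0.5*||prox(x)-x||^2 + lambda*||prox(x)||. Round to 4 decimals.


Step 1: Compute ||x||.
||x|| = 6.1294
Step 2: Compute scaling factor.
scale = max(0, 1 - 2.88/6.1294) = 0.5301
Step 3: prox(x) = [2.5955, 1.9549]
||prox(x)|| = 3.2494
Step 4: Proximal objective.
0.5*||prox-x||^2 = 4.1472
lambda*||prox|| = 9.3583
Total = 13.5054


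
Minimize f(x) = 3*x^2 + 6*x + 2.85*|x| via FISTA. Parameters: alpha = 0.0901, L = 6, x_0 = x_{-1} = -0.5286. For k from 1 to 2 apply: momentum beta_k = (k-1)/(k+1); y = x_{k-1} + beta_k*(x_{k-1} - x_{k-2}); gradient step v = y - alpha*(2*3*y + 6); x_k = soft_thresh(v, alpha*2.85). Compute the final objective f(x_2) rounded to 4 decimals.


FISTA on f(x) = 3*x^2 + 6*x + 2.85*|x|
L = 6, alpha = 0.0901
Iteration 1: beta = 0.0, y = -0.5286 + 0.0*(-0.5286 + 0.5286) = -0.5286
  grad(y) = 2.8284, v = y - alpha*grad = -0.7834
  prox(v) = soft_thresh(-0.7834, 0.2568) = -0.5267
Iteration 2: beta = 0.3333, y = -0.5267 + 0.3333*(-0.5267 + 0.5286) = -0.526
  grad(y) = 2.844, v = y - alpha*grad = -0.7822
  prox(v) = soft_thresh(-0.7822, 0.2568) = -0.5255
f(x_2) = 3*(-0.5255)^2 + 6*(-0.5255) + 2.85*|-0.5255| = -0.8269


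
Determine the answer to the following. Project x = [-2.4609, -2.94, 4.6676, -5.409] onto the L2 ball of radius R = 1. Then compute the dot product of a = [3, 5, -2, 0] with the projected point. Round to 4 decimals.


Step 1: Compute ||x|| (intermediates to 6 decimals).
||x|| = sqrt((-2.4609)^2 + (-2.94)^2 + 4.6676^2 + (-5.409)^2) = 8.10823
Step 2: Project.
Since ||x|| > R, scale = R/||x|| = 1/8.10823 = 0.123331, proj(x) = scale * x
proj(x) = [-0.303505, -0.362593, 0.57566, -0.667097]
Step 3: Dot product.
a^T * proj(x) = 3*(-0.303505) + 5*(-0.362593) - 2*0.57566 + 0*(-0.667097) = -3.8748


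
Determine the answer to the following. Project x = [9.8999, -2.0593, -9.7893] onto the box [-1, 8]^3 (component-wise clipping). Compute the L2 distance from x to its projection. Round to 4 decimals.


Project each component onto [-1, 8].
clip(9.8999) = 8.0, clip(-2.0593) = -1.0, clip(-9.7893) = -1.0
Projection = [8.0, -1.0, -1.0]
Squared diffs: [3.6096, 1.1221, 77.2518]
Distance = sqrt(81.9835) = 9.0545


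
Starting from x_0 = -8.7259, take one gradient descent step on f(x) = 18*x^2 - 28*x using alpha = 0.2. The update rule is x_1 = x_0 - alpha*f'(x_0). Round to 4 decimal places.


We compute the gradient at x_0 and apply the update.
f'(x) = 36*x - 28
f'(-8.7259) = 36*-8.7259 - 28 = -342.1324
x_1 = -8.7259 - 0.2*-342.1324 = 59.7006


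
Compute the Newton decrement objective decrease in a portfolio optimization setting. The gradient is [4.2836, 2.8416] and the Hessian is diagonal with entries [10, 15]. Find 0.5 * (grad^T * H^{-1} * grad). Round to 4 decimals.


Step 1: H is diagonal, so H^(-1) * g = [0.4284, 0.1894].
Step 2: g^T H^(-1) g = sum_i g_i^2 / H_ii
  = (4.2836)^2/10 + (2.8416)^2/15
  = 1.8349 + 0.5383 = 2.3732
Step 3: Objective decrease = 0.5 * g^T H^(-1) g = 1.1866


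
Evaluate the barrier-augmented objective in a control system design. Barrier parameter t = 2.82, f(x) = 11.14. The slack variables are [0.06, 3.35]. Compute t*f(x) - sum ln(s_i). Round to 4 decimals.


Step 1: Compute log-barrier.
ln values: [-2.8134, 1.209]
phi = -(-2.8134 + 1.209) = 1.6045
Step 2: Compute augmented objective.
t*f(x) = 2.82*11.14 = 31.4148
Total = 31.4148 + 1.6045 = 33.0193


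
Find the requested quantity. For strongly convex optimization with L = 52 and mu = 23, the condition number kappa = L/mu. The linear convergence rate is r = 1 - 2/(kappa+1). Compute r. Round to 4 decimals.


Step 1: Compute the condition number.
kappa = L/mu = 52/23 = 2.2609
Step 2: Compute the convergence rate.
r = 1 - 2/(kappa + 1) = 1 - 2*mu/(L + mu) = (L - mu)/(L + mu) = 29/75 = 0.3867


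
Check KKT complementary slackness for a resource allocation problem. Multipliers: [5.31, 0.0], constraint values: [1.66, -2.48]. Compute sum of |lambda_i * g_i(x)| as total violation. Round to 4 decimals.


KKT complementary slackness check:
lambda_1 * g_1 = 5.31 * 1.66 = 8.8146
lambda_2 * g_2 = 0.0 * -2.48 = -0.0
Total violation = 8.8146 + 0.0 = 8.8146


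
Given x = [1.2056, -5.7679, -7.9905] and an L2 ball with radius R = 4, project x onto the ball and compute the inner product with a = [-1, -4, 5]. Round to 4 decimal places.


Step 1: Compute ||x|| (intermediates to 6 decimals).
||x|| = sqrt(1.2056^2 + (-5.7679)^2 + (-7.9905)^2) = 9.928254
Step 2: Project.
Since ||x|| > R, scale = R/||x|| = 4/9.928254 = 0.402891, proj(x) = scale * x
proj(x) = [0.485725, -2.323835, -3.219301]
Step 3: Dot product.
a^T * proj(x) = -1*0.485725 - 4*(-2.323835) + 5*(-3.219301) = -7.2869


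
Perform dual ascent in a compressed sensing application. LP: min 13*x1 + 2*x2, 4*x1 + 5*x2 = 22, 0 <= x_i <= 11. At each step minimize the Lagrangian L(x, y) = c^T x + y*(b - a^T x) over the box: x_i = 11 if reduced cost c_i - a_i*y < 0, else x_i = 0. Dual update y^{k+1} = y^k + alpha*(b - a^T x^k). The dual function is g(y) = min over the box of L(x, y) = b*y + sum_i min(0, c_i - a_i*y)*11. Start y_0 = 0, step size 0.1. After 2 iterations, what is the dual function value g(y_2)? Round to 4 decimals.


Dual ascent for LP: min 13*x1 + 2*x2, 4*x1 + 5*x2 = 22, 0 <= x_i <= 11
Step 1: y^k = 0.0, reduced costs: (13.0, 2.0)
  x^k = (0.0, 0.0), subgradient = b - a^T x = 22.0
  y^{k+1} = 0.0 + 0.1*22.0 = 2.2
Step 2: y^k = 2.2, reduced costs: (4.2, -9.0)
  x^k = (0.0, 11.0), subgradient = b - a^T x = -33.0
  y^{k+1} = 2.2 + 0.1*-33.0 = -1.1
Dual objective at y_2 = -1.1: reduced costs (17.4, 7.5), box minimizer x = (0.0, 0.0)
g(y_2) = b*y + (c1 - a1*y)*x1 + (c2 - a2*y)*x2 = 22*(-1.1) + 17.4*0.0 + 7.5*0.0 = -24.2 + 0.0 + 0.0 = -24.2


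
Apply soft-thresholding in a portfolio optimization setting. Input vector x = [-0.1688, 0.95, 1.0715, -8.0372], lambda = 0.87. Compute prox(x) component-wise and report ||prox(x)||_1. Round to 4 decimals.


Soft-thresholding with lambda = 0.87:
prox(-0.1688) = sign(-0.1688)*max(|-0.1688| - 0.87, 0) = 0.0
prox(0.95) = sign(0.95)*max(|0.95| - 0.87, 0) = 0.08
prox(1.0715) = sign(1.0715)*max(|1.0715| - 0.87, 0) = 0.2015
prox(-8.0372) = sign(-8.0372)*max(|-8.0372| - 0.87, 0) = -7.1672
prox(x) = [0.0, 0.08, 0.2015, -7.1672]
||prox(x)||_1 = 0.0 + 0.08 + 0.2015 + 7.1672 = 7.4487


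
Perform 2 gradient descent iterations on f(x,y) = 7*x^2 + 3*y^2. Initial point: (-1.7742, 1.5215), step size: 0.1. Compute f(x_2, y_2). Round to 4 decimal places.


Gradient descent on f(x,y) = 7*x^2 + 3*y^2.
Starting point: (-1.7742, 1.5215), alpha = 0.1
Step 1: grad_x = 2*7*-1.7742 = -24.8388, grad_y = 2*3*1.5215 = 9.129
  x_1 = -1.7742 - 0.1*-24.8388 = 0.7097
  y_1 = 1.5215 - 0.1*9.129 = 0.6086
Step 2: grad_x = 2*7*0.7097 = 9.9355, grad_y = 2*3*0.6086 = 3.6516
  x_2 = 0.7097 - 0.1*9.9355 = -0.2839
  y_2 = 0.6086 - 0.1*3.6516 = 0.2434
f(-0.2839, 0.2434) = 7*(-0.2839)^2 + 3*0.2434^2 = 0.7419


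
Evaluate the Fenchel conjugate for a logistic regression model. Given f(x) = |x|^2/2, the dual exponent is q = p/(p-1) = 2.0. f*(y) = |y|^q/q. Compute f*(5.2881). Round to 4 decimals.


The conjugate exponent q satisfies 1/p + 1/q = 1.
p = 2, so q = 2/(2 - 1) = 2.0
|y|^q = 5.2881^2.0 = 27.964
f*(5.2881) = 27.964 / 2.0 = 13.982


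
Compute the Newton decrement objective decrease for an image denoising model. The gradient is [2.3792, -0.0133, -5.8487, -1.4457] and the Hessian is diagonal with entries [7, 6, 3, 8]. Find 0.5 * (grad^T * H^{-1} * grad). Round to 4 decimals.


Step 1: H is diagonal, so H^(-1) * g = [0.3399, -0.0022, -1.9496, -0.1807].
Step 2: g^T H^(-1) g = sum_i g_i^2 / H_ii
  = (2.3792)^2/7 + (-0.0133)^2/6 + (-5.8487)^2/3 + (-1.4457)^2/8
  = 0.8087 + 0.0 + 11.4024 + 0.2613 = 12.4724
Step 3: Objective decrease = 0.5 * g^T H^(-1) g = 6.2362


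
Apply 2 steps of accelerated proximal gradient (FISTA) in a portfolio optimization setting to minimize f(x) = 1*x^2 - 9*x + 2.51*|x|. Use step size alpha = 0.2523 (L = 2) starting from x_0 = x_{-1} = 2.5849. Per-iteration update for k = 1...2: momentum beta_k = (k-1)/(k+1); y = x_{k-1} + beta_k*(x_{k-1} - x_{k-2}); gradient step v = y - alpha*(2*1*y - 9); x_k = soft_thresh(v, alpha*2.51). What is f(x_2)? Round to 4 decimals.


FISTA on f(x) = 1*x^2 - 9*x + 2.51*|x|
L = 2, alpha = 0.2523
Iteration 1: beta = 0.0, y = 2.5849 + 0.0*(2.5849 - 2.5849) = 2.5849
  grad(y) = -3.8302, v = y - alpha*grad = 3.5513
  prox(v) = soft_thresh(3.5513, 0.6333) = 2.918
Iteration 2: beta = 0.3333, y = 2.918 + 0.3333*(2.918 - 2.5849) = 3.029
  grad(y) = -2.942, v = y - alpha*grad = 3.7713
  prox(v) = soft_thresh(3.7713, 0.6333) = 3.138
f(x_2) = 1*3.138^2 - 9*3.138 + 2.51*|3.138| = -10.5186


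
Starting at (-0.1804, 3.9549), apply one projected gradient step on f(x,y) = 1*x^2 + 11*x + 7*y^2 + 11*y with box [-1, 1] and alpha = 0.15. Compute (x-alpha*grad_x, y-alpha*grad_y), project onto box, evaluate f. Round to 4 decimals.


Step 1: Compute gradient at (-0.1804, 3.9549).
grad_x = 2*1*-0.1804 + 11 = 10.6392
grad_y = 2*7*3.9549 + 11 = 66.3686
Step 2: Gradient step.
x_raw = -0.1804 - 0.15*10.6392 = -1.7763
y_raw = 3.9549 - 0.15*66.3686 = -6.0004
Step 3: Project onto [-1, 1].
x_proj = clip(-1.7763) = -1.0
y_proj = clip(-6.0004) = -1.0
Step 4: Evaluate f.
f(-1.0, -1.0) = -14.0


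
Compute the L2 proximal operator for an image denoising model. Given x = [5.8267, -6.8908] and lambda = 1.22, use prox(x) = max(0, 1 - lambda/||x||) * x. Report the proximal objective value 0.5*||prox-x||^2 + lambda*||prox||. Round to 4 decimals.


Step 1: Compute ||x||.
||x|| = 9.0241
Step 2: Compute scaling factor.
scale = max(0, 1 - 1.22/9.0241) = 0.8648
Step 3: prox(x) = [5.039, -5.9592]
||prox(x)|| = 7.8041
Step 4: Proximal objective.
0.5*||prox-x||^2 = 0.7442
lambda*||prox|| = 9.521
Total = 10.2651


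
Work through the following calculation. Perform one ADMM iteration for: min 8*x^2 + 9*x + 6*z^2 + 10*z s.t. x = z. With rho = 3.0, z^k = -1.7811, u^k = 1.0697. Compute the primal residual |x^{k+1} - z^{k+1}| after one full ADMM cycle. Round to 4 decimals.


ADMM iteration with rho = 3.0, z^k = -1.7811, u^k = 1.0697
Step 1: x-update.
Minimize 8*x^2 + 9*x + (3.0/2)*(x + 1.7811 + 1.0697)^2
FOC: (2*8 + 3.0)*x = -9 + 3.0*(-1.7811 - 1.0697)
x^{k+1} = -0.9238
Step 2: z-update.
Minimize 6*z^2 + 10*z + (3.0/2)*(-0.9238 - z + 1.0697)^2
FOC: (2*6 + 3.0)*z = -10 + 3.0*(-0.9238 + 1.0697)
z^{k+1} = -0.6375
Step 3: u-update.
u^{k+1} = 1.0697 - 0.9238 + 0.6375 = 0.7834
Step 4: Primal residual = |-0.9238 + 0.6375| = 0.2863


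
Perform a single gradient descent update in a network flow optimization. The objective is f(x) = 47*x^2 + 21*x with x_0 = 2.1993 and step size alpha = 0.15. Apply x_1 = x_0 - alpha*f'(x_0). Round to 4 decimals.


We compute the gradient at x_0 and apply the update.
f'(x) = 94*x + 21
f'(2.1993) = 94*2.1993 + 21 = 227.7342
x_1 = 2.1993 - 0.15*227.7342 = -31.9608


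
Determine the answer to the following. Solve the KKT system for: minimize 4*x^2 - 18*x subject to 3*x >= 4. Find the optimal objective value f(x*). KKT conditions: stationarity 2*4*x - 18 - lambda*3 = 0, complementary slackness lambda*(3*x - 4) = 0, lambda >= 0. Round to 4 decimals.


Step 1: Try lambda = 0 (constraint inactive).
Stationarity: 2*4*x - 18 = 0
x* = 18/(2*4) = 2.25
Check constraint: 3*2.25 = 6.75 >= 4 -- satisfied.
Step 2: Compute optimal value.
f(x*) = 4*2.25^2 - 18*2.25 = -20.25


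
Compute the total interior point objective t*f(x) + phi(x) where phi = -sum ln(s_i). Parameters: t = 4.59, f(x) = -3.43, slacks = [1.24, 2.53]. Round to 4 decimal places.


Step 1: Compute log-barrier.
ln values: [0.2151, 0.9282]
phi = -(0.2151 + 0.9282) = -1.1433
Step 2: Compute augmented objective.
t*f(x) = 4.59*-3.43 = -15.7437
Total = -15.7437 - 1.1433 = -16.887


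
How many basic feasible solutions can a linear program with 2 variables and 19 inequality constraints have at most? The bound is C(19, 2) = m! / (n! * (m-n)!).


Each vertex corresponds to some choice of n active constraints out of m, so the number of vertices is at most C(m, n) = m! / (n!(m-n)!).
m = 19, n = 2
Numerator: 19 * 18
Denominator: 2! = 2
C(19, 2) = 171


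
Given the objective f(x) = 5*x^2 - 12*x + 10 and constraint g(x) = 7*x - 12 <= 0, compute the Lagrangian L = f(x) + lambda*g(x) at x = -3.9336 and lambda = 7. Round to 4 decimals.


Step 1: Evaluate f(x).
f(-3.9336) = 5*(-3.9336)^2 - 12*(-3.9336) + 10 = 134.5692
Step 2: Evaluate g(x).
g(-3.9336) = 7*-3.9336 - 12 = -39.5352
Step 3: Compute Lagrangian.
L = 134.5692 + 7*-39.5352 = -142.1772


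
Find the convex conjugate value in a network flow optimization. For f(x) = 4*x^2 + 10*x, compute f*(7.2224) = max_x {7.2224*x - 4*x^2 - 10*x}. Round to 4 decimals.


f*(y) = sup_x {y*x - a*x^2 - b*x} = sup_x {(y-b)*x - a*x^2}
FOC: (y - b) - 2a*x = 0 => x* = (y - b)/(2a)
x* = (7.2224 - 10)/(2*4) = -0.3472
f*(7.2224) = (y-b)^2/(4a) = (7.2224 - 10)^2/(4*4)
= 7.7151/16 = 0.4822


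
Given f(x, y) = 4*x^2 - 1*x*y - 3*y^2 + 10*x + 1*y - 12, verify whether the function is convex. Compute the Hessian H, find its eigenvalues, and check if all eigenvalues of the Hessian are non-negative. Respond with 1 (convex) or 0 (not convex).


The Hessian of f(x,y) = 4*x^2 - 1*x*y - 3*y^2 + 10*x + 1*y - 12 is:
H = [[8, -1], [-1, -6]]
Trace = 8 - 6 = 2
Determinant = 8*-6 - (-1)^2 = -49
Discriminant = (2)^2 - 4*-49 = 200.0
Eigenvalues: lambda_1 = -6.0711, lambda_2 = 8.0711
The function is not convex.

0


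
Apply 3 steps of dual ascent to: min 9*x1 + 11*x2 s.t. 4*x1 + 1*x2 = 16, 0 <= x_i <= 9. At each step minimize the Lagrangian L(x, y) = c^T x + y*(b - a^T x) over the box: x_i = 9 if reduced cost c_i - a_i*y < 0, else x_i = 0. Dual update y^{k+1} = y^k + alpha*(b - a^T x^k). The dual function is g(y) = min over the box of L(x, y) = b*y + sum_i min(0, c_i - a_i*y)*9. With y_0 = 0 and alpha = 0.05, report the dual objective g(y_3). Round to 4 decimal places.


Dual ascent for LP: min 9*x1 + 11*x2, 4*x1 + 1*x2 = 16, 0 <= x_i <= 9
Step 1: y^k = 0.0, reduced costs: (9.0, 11.0)
  x^k = (0.0, 0.0), subgradient = b - a^T x = 16.0
  y^{k+1} = 0.0 + 0.05*16.0 = 0.8
Step 2: y^k = 0.8, reduced costs: (5.8, 10.2)
  x^k = (0.0, 0.0), subgradient = b - a^T x = 16.0
  y^{k+1} = 0.8 + 0.05*16.0 = 1.6
Step 3: y^k = 1.6, reduced costs: (2.6, 9.4)
  x^k = (0.0, 0.0), subgradient = b - a^T x = 16.0
  y^{k+1} = 1.6 + 0.05*16.0 = 2.4
Dual objective at y_3 = 2.4: reduced costs (-0.6, 8.6), box minimizer x = (9.0, 0.0)
g(y_3) = b*y + (c1 - a1*y)*x1 + (c2 - a2*y)*x2 = 16*2.4 + (-0.6)*9.0 + 8.6*0.0 = 38.4 - 5.4 + 0.0 = 33.0


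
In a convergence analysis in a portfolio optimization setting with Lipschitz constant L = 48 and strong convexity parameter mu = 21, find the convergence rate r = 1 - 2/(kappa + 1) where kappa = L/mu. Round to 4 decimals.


Step 1: Compute the condition number.
kappa = L/mu = 48/21 = 2.2857
Step 2: Compute the convergence rate.
r = 1 - 2/(kappa + 1) = 1 - 2*mu/(L + mu) = (L - mu)/(L + mu) = 27/69 = 0.3913


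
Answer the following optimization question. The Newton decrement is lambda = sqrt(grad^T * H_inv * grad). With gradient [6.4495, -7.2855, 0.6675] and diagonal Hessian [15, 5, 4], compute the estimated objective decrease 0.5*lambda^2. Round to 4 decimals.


Step 1: H is diagonal, so H^(-1) * g = [0.43, -1.4571, 0.1669].
Step 2: g^T H^(-1) g = sum_i g_i^2 / H_ii
  = (6.4495)^2/15 + (-7.2855)^2/5 + (0.6675)^2/4
  = 2.7731 + 10.6157 + 0.1114 = 13.5002
Step 3: Objective decrease = 0.5 * g^T H^(-1) g = 6.7501


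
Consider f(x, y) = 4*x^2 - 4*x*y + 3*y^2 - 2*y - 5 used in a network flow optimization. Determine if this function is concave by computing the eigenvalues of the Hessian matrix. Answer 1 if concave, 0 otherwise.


The Hessian of f(x,y) = 4*x^2 - 4*x*y + 3*y^2 - 2*y - 5 is:
H = [[8, -4], [-4, 6]]
Trace = 8 + 6 = 14
Determinant = 8*6 - (-4)^2 = 32
Discriminant = (14)^2 - 4*32 = 68.0
Eigenvalues: lambda_1 = 2.8769, lambda_2 = 11.1231
The function is not concave.

0


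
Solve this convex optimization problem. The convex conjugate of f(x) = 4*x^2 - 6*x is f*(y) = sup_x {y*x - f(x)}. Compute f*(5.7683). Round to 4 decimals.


f*(y) = sup_x {y*x - a*x^2 - b*x} = sup_x {(y-b)*x - a*x^2}
FOC: (y - b) - 2a*x = 0 => x* = (y - b)/(2a)
x* = (5.7683 + 6)/(2*4) = 1.471
f*(5.7683) = (y-b)^2/(4a) = (5.7683 + 6)^2/(4*4)
= 138.4929/16 = 8.6558


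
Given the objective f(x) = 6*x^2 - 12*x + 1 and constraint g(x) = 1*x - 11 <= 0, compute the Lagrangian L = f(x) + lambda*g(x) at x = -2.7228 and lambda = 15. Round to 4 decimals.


Step 1: Evaluate f(x).
f(-2.7228) = 6*(-2.7228)^2 - 12*(-2.7228) + 1 = 78.1554
Step 2: Evaluate g(x).
g(-2.7228) = 1*-2.7228 - 11 = -13.7228
Step 3: Compute Lagrangian.
L = 78.1554 + 15*-13.7228 = -127.6866


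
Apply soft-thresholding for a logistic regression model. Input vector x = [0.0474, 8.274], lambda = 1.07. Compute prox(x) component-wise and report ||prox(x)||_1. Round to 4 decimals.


Soft-thresholding with lambda = 1.07:
prox(0.0474) = sign(0.0474)*max(|0.0474| - 1.07, 0) = 0.0
prox(8.274) = sign(8.274)*max(|8.274| - 1.07, 0) = 7.204
prox(x) = [0.0, 7.204]
||prox(x)||_1 = 0.0 + 7.204 = 7.204


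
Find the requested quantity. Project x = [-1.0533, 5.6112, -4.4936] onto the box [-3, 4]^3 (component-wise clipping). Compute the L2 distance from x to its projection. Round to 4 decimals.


Project each component onto [-3, 4].
clip(-1.0533) = -1.0533, clip(5.6112) = 4.0, clip(-4.4936) = -3.0
Projection = [-1.0533, 4.0, -3.0]
Squared diffs: [0.0, 2.596, 2.2308]
Distance = sqrt(4.8268) = 2.197


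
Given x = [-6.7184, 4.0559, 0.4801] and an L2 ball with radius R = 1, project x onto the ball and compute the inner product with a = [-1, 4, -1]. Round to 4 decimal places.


Step 1: Compute ||x|| (intermediates to 6 decimals).
||x|| = sqrt((-6.7184)^2 + 4.0559^2 + 0.4801^2) = 7.862425
Step 2: Project.
Since ||x|| > R, scale = R/||x|| = 1/7.862425 = 0.127187, proj(x) = scale * x
proj(x) = [-0.854493, 0.515858, 0.061062]
Step 3: Dot product.
a^T * proj(x) = -1*(-0.854493) + 4*0.515858 - 1*0.061062 = 2.8569


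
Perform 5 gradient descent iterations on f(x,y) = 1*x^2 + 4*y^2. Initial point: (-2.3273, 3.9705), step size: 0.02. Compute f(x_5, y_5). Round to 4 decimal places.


Gradient descent on f(x,y) = 1*x^2 + 4*y^2.
Starting point: (-2.3273, 3.9705), alpha = 0.02
Step 1: grad_x = 2*1*-2.3273 = -4.6546, grad_y = 2*4*3.9705 = 31.764
  x_1 = -2.3273 - 0.02*-4.6546 = -2.2342
  y_1 = 3.9705 - 0.02*31.764 = 3.3352
Step 2: grad_x = 2*1*-2.2342 = -4.4684, grad_y = 2*4*3.3352 = 26.6818
  x_2 = -2.2342 - 0.02*-4.4684 = -2.1448
  y_2 = 3.3352 - 0.02*26.6818 = 2.8016
Step 3: grad_x = 2*1*-2.1448 = -4.2897, grad_y = 2*4*2.8016 = 22.4127
  x_3 = -2.1448 - 0.02*-4.2897 = -2.059
  y_3 = 2.8016 - 0.02*22.4127 = 2.3533
Step 4: grad_x = 2*1*-2.059 = -4.1181, grad_y = 2*4*2.3533 = 18.8266
  x_4 = -2.059 - 0.02*-4.1181 = -1.9767
  y_4 = 2.3533 - 0.02*18.8266 = 1.9768
Step 5: grad_x = 2*1*-1.9767 = -3.9534, grad_y = 2*4*1.9768 = 15.8144
  x_5 = -1.9767 - 0.02*-3.9534 = -1.8976
  y_5 = 1.9768 - 0.02*15.8144 = 1.6605
f(-1.8976, 1.6605) = 1*(-1.8976)^2 + 4*1.6605^2 = 14.6301


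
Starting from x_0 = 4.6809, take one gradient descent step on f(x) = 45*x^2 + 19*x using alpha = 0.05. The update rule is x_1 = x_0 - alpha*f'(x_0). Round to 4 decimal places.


We compute the gradient at x_0 and apply the update.
f'(x) = 90*x + 19
f'(4.6809) = 90*4.6809 + 19 = 440.281
x_1 = 4.6809 - 0.05*440.281 = -17.3332


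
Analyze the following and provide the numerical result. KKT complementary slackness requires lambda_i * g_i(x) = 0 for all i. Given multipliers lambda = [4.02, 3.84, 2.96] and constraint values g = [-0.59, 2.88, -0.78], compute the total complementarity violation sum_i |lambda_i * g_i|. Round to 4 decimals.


KKT complementary slackness check:
lambda_1 * g_1 = 4.02 * -0.59 = -2.3718
lambda_2 * g_2 = 3.84 * 2.88 = 11.0592
lambda_3 * g_3 = 2.96 * -0.78 = -2.3088
Total violation = 2.3718 + 11.0592 + 2.3088 = 15.7398


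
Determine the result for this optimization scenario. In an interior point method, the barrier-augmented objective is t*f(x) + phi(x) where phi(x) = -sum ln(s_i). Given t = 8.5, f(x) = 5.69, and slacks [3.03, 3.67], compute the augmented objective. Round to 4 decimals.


Step 1: Compute log-barrier.
ln values: [1.1086, 1.3002]
phi = -(1.1086 + 1.3002) = -2.4088
Step 2: Compute augmented objective.
t*f(x) = 8.5*5.69 = 48.365
Total = 48.365 - 2.4088 = 45.9562


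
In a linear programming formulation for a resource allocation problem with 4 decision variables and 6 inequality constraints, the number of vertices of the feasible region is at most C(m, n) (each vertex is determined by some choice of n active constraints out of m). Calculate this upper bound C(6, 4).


Each vertex corresponds to some choice of n active constraints out of m, so the number of vertices is at most C(m, n) = m! / (n!(m-n)!).
m = 6, n = 4
Numerator: 6 * 5 * 4 * 3
Denominator: 4! = 24
C(6, 4) = 15


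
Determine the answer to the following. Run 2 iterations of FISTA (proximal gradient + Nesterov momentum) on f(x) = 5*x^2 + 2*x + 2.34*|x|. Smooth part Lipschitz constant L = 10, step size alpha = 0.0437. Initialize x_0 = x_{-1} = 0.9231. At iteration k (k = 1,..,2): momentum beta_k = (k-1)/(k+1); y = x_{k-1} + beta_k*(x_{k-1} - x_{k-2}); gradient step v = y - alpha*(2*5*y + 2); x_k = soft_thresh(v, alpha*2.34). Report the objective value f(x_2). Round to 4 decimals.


FISTA on f(x) = 5*x^2 + 2*x + 2.34*|x|
L = 10, alpha = 0.0437
Iteration 1: beta = 0.0, y = 0.9231 + 0.0*(0.9231 - 0.9231) = 0.9231
  grad(y) = 11.231, v = y - alpha*grad = 0.4323
  prox(v) = soft_thresh(0.4323, 0.1023) = 0.33
Iteration 2: beta = 0.3333, y = 0.33 + 0.3333*(0.33 - 0.9231) = 0.1324
  grad(y) = 3.3236, v = y - alpha*grad = -0.0129
  prox(v) = soft_thresh(-0.0129, 0.1023) = 0.0
f(x_2) = 5*0.0^2 + 2*0.0 + 2.34*|0.0| = 0.0


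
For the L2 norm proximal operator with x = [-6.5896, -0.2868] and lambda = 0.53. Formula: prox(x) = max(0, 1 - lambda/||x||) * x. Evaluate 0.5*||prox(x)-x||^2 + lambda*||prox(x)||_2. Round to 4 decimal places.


Step 1: Compute ||x||.
||x|| = 6.5958
Step 2: Compute scaling factor.
scale = max(0, 1 - 0.53/6.5958) = 0.9196
Step 3: prox(x) = [-6.0601, -0.2638]
||prox(x)|| = 6.0658
Step 4: Proximal objective.
0.5*||prox-x||^2 = 0.1405
lambda*||prox|| = 3.2149
Total = 3.3553


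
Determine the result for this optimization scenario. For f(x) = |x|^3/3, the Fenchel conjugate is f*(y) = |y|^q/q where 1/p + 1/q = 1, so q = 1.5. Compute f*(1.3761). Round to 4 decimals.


The conjugate exponent q satisfies 1/p + 1/q = 1.
p = 3, so q = 3/(3 - 1) = 1.5
|y|^q = 1.3761^1.5 = 1.6143
f*(1.3761) = 1.6143 / 1.5 = 1.0762


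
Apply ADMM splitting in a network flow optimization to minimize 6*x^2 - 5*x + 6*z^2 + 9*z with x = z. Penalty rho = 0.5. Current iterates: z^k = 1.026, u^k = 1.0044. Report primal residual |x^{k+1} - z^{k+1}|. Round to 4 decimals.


ADMM iteration with rho = 0.5, z^k = 1.026, u^k = 1.0044
Step 1: x-update.
Minimize 6*x^2 - 5*x + (0.5/2)*(x - 1.026 + 1.0044)^2
FOC: (2*6 + 0.5)*x = 5 + 0.5*(1.026 - 1.0044)
x^{k+1} = 0.4009
Step 2: z-update.
Minimize 6*z^2 + 9*z + (0.5/2)*(0.4009 - z + 1.0044)^2
FOC: (2*6 + 0.5)*z = -9 + 0.5*(0.4009 + 1.0044)
z^{k+1} = -0.6638
Step 3: u-update.
u^{k+1} = 1.0044 + 0.4009 + 0.6638 = 2.0691
Step 4: Primal residual = |0.4009 + 0.6638| = 1.0647


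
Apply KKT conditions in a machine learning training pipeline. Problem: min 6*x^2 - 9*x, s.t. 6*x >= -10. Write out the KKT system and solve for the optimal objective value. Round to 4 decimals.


Step 1: Try lambda = 0 (constraint inactive).
Stationarity: 2*6*x - 9 = 0
x* = 9/(2*6) = 0.75
Check constraint: 6*0.75 = 4.5 >= -10 -- satisfied.
Step 2: Compute optimal value.
f(x*) = 6*0.75^2 - 9*0.75 = -3.375


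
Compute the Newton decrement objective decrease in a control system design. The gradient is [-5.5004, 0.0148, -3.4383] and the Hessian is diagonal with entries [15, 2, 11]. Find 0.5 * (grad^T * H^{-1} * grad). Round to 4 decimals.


Step 1: H is diagonal, so H^(-1) * g = [-0.3667, 0.0074, -0.3126].
Step 2: g^T H^(-1) g = sum_i g_i^2 / H_ii
  = (-5.5004)^2/15 + (0.0148)^2/2 + (-3.4383)^2/11
  = 2.017 + 0.0001 + 1.0747 = 3.0918
Step 3: Objective decrease = 0.5 * g^T H^(-1) g = 1.5459


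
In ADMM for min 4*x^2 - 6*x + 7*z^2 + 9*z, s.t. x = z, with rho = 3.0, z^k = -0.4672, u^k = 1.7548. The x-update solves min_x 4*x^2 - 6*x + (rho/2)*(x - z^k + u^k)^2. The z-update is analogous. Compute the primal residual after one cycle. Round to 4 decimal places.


ADMM iteration with rho = 3.0, z^k = -0.4672, u^k = 1.7548
Step 1: x-update.
Minimize 4*x^2 - 6*x + (3.0/2)*(x + 0.4672 + 1.7548)^2
FOC: (2*4 + 3.0)*x = 6 + 3.0*(-0.4672 - 1.7548)
x^{k+1} = -0.0605
Step 2: z-update.
Minimize 7*z^2 + 9*z + (3.0/2)*(-0.0605 - z + 1.7548)^2
FOC: (2*7 + 3.0)*z = -9 + 3.0*(-0.0605 + 1.7548)
z^{k+1} = -0.2304
Step 3: u-update.
u^{k+1} = 1.7548 - 0.0605 + 0.2304 = 1.9247
Step 4: Primal residual = |-0.0605 + 0.2304| = 0.1699


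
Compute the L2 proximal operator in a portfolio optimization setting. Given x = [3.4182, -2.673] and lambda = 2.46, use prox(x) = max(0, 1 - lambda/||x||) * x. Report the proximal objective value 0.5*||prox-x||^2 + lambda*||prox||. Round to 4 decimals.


Step 1: Compute ||x||.
||x|| = 4.3392
Step 2: Compute scaling factor.
scale = max(0, 1 - 2.46/4.3392) = 0.4331
Step 3: prox(x) = [1.4804, -1.1576]
||prox(x)|| = 1.8792
Step 4: Proximal objective.
0.5*||prox-x||^2 = 3.0258
lambda*||prox|| = 4.6228
Total = 7.6487


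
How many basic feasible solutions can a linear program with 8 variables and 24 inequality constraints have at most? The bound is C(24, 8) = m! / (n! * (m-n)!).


Each vertex corresponds to some choice of n active constraints out of m, so the number of vertices is at most C(m, n) = m! / (n!(m-n)!).
m = 24, n = 8
Numerator: 24 * 23 * 22 * 21 * 20 * 19 * 18 * 17
Denominator: 8! = 40320
C(24, 8) = 735471


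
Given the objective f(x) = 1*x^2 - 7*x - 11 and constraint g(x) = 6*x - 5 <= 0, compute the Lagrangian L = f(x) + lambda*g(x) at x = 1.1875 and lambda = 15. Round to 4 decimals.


Step 1: Evaluate f(x).
f(1.1875) = 1*1.1875^2 - 7*1.1875 - 11 = -17.9023
Step 2: Evaluate g(x).
g(1.1875) = 6*1.1875 - 5 = 2.125
Step 3: Compute Lagrangian.
L = -17.9023 + 15*2.125 = 13.9727


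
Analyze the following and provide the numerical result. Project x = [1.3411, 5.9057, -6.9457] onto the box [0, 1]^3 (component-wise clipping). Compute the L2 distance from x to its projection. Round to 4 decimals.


Project each component onto [0, 1].
clip(1.3411) = 1.0, clip(5.9057) = 1.0, clip(-6.9457) = 0.0
Projection = [1.0, 1.0, 0.0]
Squared diffs: [0.1163, 24.0659, 48.2427]
Distance = sqrt(72.4249) = 8.5103


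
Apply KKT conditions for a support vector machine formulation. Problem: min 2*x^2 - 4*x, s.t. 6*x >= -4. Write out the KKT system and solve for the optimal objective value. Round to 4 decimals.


Step 1: Try lambda = 0 (constraint inactive).
Stationarity: 2*2*x - 4 = 0
x* = 4/(2*2) = 1.0
Check constraint: 6*1.0 = 6.0 >= -4 -- satisfied.
Step 2: Compute optimal value.
f(x*) = 2*1.0^2 - 4*1.0 = -2.0


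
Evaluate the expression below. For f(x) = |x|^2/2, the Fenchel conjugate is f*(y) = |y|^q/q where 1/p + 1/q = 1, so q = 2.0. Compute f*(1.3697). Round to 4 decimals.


The conjugate exponent q satisfies 1/p + 1/q = 1.
p = 2, so q = 2/(2 - 1) = 2.0
|y|^q = 1.3697^2.0 = 1.8761
f*(1.3697) = 1.8761 / 2.0 = 0.938


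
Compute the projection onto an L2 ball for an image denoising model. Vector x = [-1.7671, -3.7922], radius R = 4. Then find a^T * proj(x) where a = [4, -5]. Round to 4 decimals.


Step 1: Compute ||x|| (intermediates to 6 decimals).
||x|| = sqrt((-1.7671)^2 + (-3.7922)^2) = 4.183709
Step 2: Project.
Since ||x|| > R, scale = R/||x|| = 4/4.183709 = 0.956089, proj(x) = scale * x
proj(x) = [-1.689505, -3.625681]
Step 3: Dot product.
a^T * proj(x) = 4*(-1.689505) - 5*(-3.625681) = 11.3704


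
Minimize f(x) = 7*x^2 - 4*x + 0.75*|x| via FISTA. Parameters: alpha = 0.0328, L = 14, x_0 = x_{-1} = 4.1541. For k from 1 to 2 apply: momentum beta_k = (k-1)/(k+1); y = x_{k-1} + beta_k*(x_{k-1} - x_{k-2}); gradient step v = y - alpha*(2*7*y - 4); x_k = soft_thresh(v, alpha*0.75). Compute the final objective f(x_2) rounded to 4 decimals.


FISTA on f(x) = 7*x^2 - 4*x + 0.75*|x|
L = 14, alpha = 0.0328
Iteration 1: beta = 0.0, y = 4.1541 + 0.0*(4.1541 - 4.1541) = 4.1541
  grad(y) = 54.1574, v = y - alpha*grad = 2.3777
  prox(v) = soft_thresh(2.3777, 0.0246) = 2.3531
Iteration 2: beta = 0.3333, y = 2.3531 + 0.3333*(2.3531 - 4.1541) = 1.7528
  grad(y) = 20.5394, v = y - alpha*grad = 1.0791
  prox(v) = soft_thresh(1.0791, 0.0246) = 1.0545
f(x_2) = 7*1.0545^2 - 4*1.0545 + 0.75*|1.0545| = 4.3569


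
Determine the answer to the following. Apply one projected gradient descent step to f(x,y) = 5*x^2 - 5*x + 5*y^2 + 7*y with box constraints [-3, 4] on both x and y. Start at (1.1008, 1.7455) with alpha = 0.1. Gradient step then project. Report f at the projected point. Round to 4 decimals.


Step 1: Compute gradient at (1.1008, 1.7455).
grad_x = 2*5*1.1008 - 5 = 6.008
grad_y = 2*5*1.7455 + 7 = 24.455
Step 2: Gradient step.
x_raw = 1.1008 - 0.1*6.008 = 0.5
y_raw = 1.7455 - 0.1*24.455 = -0.7
Step 3: Project onto [-3, 4].
x_proj = clip(0.5) = 0.5
y_proj = clip(-0.7) = -0.7
Step 4: Evaluate f.
f(0.5, -0.7) = -3.7


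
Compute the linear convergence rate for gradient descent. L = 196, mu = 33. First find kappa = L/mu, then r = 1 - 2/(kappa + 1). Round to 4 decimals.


Step 1: Compute the condition number.
kappa = L/mu = 196/33 = 5.9394
Step 2: Compute the convergence rate.
r = 1 - 2/(kappa + 1) = 1 - 2*mu/(L + mu) = (L - mu)/(L + mu) = 163/229 = 0.7118


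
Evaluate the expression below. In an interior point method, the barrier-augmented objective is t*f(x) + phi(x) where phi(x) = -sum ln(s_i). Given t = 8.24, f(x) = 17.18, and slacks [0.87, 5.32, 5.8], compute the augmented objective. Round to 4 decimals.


Step 1: Compute log-barrier.
ln values: [-0.1393, 1.6715, 1.7579]
phi = -(-0.1393 + 1.6715 + 1.7579) = -3.2901
Step 2: Compute augmented objective.
t*f(x) = 8.24*17.18 = 141.5632
Total = 141.5632 - 3.2901 = 138.2731


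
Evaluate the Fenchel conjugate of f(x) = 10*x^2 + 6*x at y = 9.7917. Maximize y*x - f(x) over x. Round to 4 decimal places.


f*(y) = sup_x {y*x - a*x^2 - b*x} = sup_x {(y-b)*x - a*x^2}
FOC: (y - b) - 2a*x = 0 => x* = (y - b)/(2a)
x* = (9.7917 - 6)/(2*10) = 0.1896
f*(9.7917) = (y-b)^2/(4a) = (9.7917 - 6)^2/(4*10)
= 14.377/40 = 0.3594


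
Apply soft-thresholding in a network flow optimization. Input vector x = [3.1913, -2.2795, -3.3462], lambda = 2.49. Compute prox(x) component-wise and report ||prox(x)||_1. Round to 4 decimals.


Soft-thresholding with lambda = 2.49:
prox(3.1913) = sign(3.1913)*max(|3.1913| - 2.49, 0) = 0.7013
prox(-2.2795) = sign(-2.2795)*max(|-2.2795| - 2.49, 0) = 0.0
prox(-3.3462) = sign(-3.3462)*max(|-3.3462| - 2.49, 0) = -0.8562
prox(x) = [0.7013, 0.0, -0.8562]
||prox(x)||_1 = 0.7013 + 0.0 + 0.8562 = 1.5575


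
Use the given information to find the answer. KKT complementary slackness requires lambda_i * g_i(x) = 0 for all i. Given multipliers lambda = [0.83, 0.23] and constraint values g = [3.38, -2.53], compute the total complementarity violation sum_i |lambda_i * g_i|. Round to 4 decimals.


KKT complementary slackness check:
lambda_1 * g_1 = 0.83 * 3.38 = 2.8054
lambda_2 * g_2 = 0.23 * -2.53 = -0.5819
Total violation = 2.8054 + 0.5819 = 3.3873


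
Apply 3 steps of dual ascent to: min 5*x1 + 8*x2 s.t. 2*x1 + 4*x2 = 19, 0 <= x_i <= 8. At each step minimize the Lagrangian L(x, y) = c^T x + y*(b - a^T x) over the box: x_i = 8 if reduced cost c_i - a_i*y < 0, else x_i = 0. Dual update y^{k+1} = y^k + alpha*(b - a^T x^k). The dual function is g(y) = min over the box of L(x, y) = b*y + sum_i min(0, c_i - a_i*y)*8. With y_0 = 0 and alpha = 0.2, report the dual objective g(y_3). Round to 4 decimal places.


Dual ascent for LP: min 5*x1 + 8*x2, 2*x1 + 4*x2 = 19, 0 <= x_i <= 8
Step 1: y^k = 0.0, reduced costs: (5.0, 8.0)
  x^k = (0.0, 0.0), subgradient = b - a^T x = 19.0
  y^{k+1} = 0.0 + 0.2*19.0 = 3.8
Step 2: y^k = 3.8, reduced costs: (-2.6, -7.2)
  x^k = (8.0, 8.0), subgradient = b - a^T x = -29.0
  y^{k+1} = 3.8 + 0.2*-29.0 = -2.0
Step 3: y^k = -2.0, reduced costs: (9.0, 16.0)
  x^k = (0.0, 0.0), subgradient = b - a^T x = 19.0
  y^{k+1} = -2.0 + 0.2*19.0 = 1.8
Dual objective at y_3 = 1.8: reduced costs (1.4, 0.8), box minimizer x = (0.0, 0.0)
g(y_3) = b*y + (c1 - a1*y)*x1 + (c2 - a2*y)*x2 = 19*1.8 + 1.4*0.0 + 0.8*0.0 = 34.2 + 0.0 + 0.0 = 34.2


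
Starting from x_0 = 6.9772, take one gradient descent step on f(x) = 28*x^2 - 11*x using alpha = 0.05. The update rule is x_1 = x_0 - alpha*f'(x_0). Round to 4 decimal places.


We compute the gradient at x_0 and apply the update.
f'(x) = 56*x - 11
f'(6.9772) = 56*6.9772 - 11 = 379.7232
x_1 = 6.9772 - 0.05*379.7232 = -12.009


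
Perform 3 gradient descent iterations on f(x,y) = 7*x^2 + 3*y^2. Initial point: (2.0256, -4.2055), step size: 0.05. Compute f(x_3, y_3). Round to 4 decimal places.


Gradient descent on f(x,y) = 7*x^2 + 3*y^2.
Starting point: (2.0256, -4.2055), alpha = 0.05
Step 1: grad_x = 2*7*2.0256 = 28.3584, grad_y = 2*3*-4.2055 = -25.233
  x_1 = 2.0256 - 0.05*28.3584 = 0.6077
  y_1 = -4.2055 - 0.05*-25.233 = -2.9439
Step 2: grad_x = 2*7*0.6077 = 8.5075, grad_y = 2*3*-2.9439 = -17.6631
  x_2 = 0.6077 - 0.05*8.5075 = 0.1823
  y_2 = -2.9439 - 0.05*-17.6631 = -2.0607
Step 3: grad_x = 2*7*0.1823 = 2.5523, grad_y = 2*3*-2.0607 = -12.3642
  x_3 = 0.1823 - 0.05*2.5523 = 0.0547
  y_3 = -2.0607 - 0.05*-12.3642 = -1.4425
f(0.0547, -1.4425) = 7*0.0547^2 + 3*(-1.4425)^2 = 6.2632


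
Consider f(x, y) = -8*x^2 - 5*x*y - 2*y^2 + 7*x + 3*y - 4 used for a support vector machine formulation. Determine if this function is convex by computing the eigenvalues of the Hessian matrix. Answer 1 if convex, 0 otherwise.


The Hessian of f(x,y) = -8*x^2 - 5*x*y - 2*y^2 + 7*x + 3*y - 4 is:
H = [[-16, -5], [-5, -4]]
Trace = -16 - 4 = -20
Determinant = -16*-4 - (-5)^2 = 39
Discriminant = (-20)^2 - 4*39 = 244.0
Eigenvalues: lambda_1 = -17.8102, lambda_2 = -2.1898
The function is not convex.

0


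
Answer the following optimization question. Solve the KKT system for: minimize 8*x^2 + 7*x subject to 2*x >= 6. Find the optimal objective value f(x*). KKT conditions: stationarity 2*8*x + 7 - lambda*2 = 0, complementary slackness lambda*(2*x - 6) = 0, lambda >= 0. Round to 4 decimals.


Step 1: Try lambda = 0 (constraint inactive).
x_unc = -7/(2*8) = -0.4375
Check: 2*-0.4375 = -0.875 < 6 -- violated!
Step 2: Constraint must be active: 2*x = 6
x* = 6/2 = 3.0
lambda = (2*8*3.0 + 7)/2 = 27.5
Step 3: Compute optimal value.
f(x*) = 8*3.0^2 + 7*3.0 = 93.0


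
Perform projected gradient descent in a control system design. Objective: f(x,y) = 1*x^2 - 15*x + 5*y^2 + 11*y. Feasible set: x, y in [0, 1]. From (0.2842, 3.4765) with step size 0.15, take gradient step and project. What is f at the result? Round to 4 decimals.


Step 1: Compute gradient at (0.2842, 3.4765).
grad_x = 2*1*0.2842 - 15 = -14.4316
grad_y = 2*5*3.4765 + 11 = 45.765
Step 2: Gradient step.
x_raw = 0.2842 - 0.15*-14.4316 = 2.4489
y_raw = 3.4765 - 0.15*45.765 = -3.3883
Step 3: Project onto [0, 1].
x_proj = clip(2.4489) = 1.0
y_proj = clip(-3.3883) = 0.0
Step 4: Evaluate f.
f(1.0, 0.0) = -14.0


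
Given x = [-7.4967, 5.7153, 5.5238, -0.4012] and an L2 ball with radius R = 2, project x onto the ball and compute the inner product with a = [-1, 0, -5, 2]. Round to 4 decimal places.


Step 1: Compute ||x|| (intermediates to 6 decimals).
||x|| = sqrt((-7.4967)^2 + 5.7153^2 + 5.5238^2 + (-0.4012)^2) = 10.933366
Step 2: Project.
Since ||x|| > R, scale = R/||x|| = 2/10.933366 = 0.182926, proj(x) = scale * x
proj(x) = [-1.371341, 1.045477, 1.010447, -0.07339]
Step 3: Dot product.
a^T * proj(x) = -1*(-1.371341) + 0*1.045477 - 5*1.010447 + 2*(-0.07339) = -3.8277


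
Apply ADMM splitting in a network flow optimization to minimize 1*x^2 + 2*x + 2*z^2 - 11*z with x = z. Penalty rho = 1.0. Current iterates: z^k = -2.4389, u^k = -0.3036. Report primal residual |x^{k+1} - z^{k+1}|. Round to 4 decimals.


ADMM iteration with rho = 1.0, z^k = -2.4389, u^k = -0.3036
Step 1: x-update.
Minimize 1*x^2 + 2*x + (1.0/2)*(x + 2.4389 - 0.3036)^2
FOC: (2*1 + 1.0)*x = -2 + 1.0*(-2.4389 + 0.3036)
x^{k+1} = -1.3784
Step 2: z-update.
Minimize 2*z^2 - 11*z + (1.0/2)*(-1.3784 - z - 0.3036)^2
FOC: (2*2 + 1.0)*z = 11 + 1.0*(-1.3784 - 0.3036)
z^{k+1} = 1.8636
Step 3: u-update.
u^{k+1} = -0.3036 - 1.3784 - 1.8636 = -3.5456
Step 4: Primal residual = |-1.3784 - 1.8636| = 3.242


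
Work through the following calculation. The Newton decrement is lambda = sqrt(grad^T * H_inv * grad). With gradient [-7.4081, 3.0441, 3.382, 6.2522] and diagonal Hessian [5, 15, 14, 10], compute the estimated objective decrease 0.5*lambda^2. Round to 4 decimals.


Step 1: H is diagonal, so H^(-1) * g = [-1.4816, 0.2029, 0.2416, 0.6252].
Step 2: g^T H^(-1) g = sum_i g_i^2 / H_ii
  = (-7.4081)^2/5 + (3.0441)^2/15 + (3.382)^2/14 + (6.2522)^2/10
  = 10.976 + 0.6178 + 0.817 + 3.909 = 16.3198
Step 3: Objective decrease = 0.5 * g^T H^(-1) g = 8.1599


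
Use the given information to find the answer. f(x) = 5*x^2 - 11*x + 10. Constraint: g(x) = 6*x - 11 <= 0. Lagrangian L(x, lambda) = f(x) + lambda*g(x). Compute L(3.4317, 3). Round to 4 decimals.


Step 1: Evaluate f(x).
f(3.4317) = 5*3.4317^2 - 11*3.4317 + 10 = 31.1341
Step 2: Evaluate g(x).
g(3.4317) = 6*3.4317 - 11 = 9.5902
Step 3: Compute Lagrangian.
L = 31.1341 + 3*9.5902 = 59.9047


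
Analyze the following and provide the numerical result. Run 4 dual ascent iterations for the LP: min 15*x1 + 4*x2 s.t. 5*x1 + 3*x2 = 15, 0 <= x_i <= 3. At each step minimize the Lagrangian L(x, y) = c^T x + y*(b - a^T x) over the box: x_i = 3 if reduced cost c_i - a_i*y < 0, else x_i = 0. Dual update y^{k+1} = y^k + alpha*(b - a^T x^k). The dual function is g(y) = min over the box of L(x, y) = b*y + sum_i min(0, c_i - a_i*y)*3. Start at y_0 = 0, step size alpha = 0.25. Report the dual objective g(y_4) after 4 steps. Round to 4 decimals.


Dual ascent for LP: min 15*x1 + 4*x2, 5*x1 + 3*x2 = 15, 0 <= x_i <= 3
Step 1: y^k = 0.0, reduced costs: (15.0, 4.0)
  x^k = (0.0, 0.0), subgradient = b - a^T x = 15.0
  y^{k+1} = 0.0 + 0.25*15.0 = 3.75
Step 2: y^k = 3.75, reduced costs: (-3.75, -7.25)
  x^k = (3.0, 3.0), subgradient = b - a^T x = -9.0
  y^{k+1} = 3.75 + 0.25*-9.0 = 1.5
Step 3: y^k = 1.5, reduced costs: (7.5, -0.5)
  x^k = (0.0, 3.0), subgradient = b - a^T x = 6.0
  y^{k+1} = 1.5 + 0.25*6.0 = 3.0
Step 4: y^k = 3.0, reduced costs: (0.0, -5.0)
  x^k = (0.0, 3.0), subgradient = b - a^T x = 6.0
  y^{k+1} = 3.0 + 0.25*6.0 = 4.5
Dual objective at y_4 = 4.5: reduced costs (-7.5, -9.5), box minimizer x = (3.0, 3.0)
g(y_4) = b*y + (c1 - a1*y)*x1 + (c2 - a2*y)*x2 = 15*4.5 + (-7.5)*3.0 + (-9.5)*3.0 = 67.5 - 22.5 - 28.5 = 16.5
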